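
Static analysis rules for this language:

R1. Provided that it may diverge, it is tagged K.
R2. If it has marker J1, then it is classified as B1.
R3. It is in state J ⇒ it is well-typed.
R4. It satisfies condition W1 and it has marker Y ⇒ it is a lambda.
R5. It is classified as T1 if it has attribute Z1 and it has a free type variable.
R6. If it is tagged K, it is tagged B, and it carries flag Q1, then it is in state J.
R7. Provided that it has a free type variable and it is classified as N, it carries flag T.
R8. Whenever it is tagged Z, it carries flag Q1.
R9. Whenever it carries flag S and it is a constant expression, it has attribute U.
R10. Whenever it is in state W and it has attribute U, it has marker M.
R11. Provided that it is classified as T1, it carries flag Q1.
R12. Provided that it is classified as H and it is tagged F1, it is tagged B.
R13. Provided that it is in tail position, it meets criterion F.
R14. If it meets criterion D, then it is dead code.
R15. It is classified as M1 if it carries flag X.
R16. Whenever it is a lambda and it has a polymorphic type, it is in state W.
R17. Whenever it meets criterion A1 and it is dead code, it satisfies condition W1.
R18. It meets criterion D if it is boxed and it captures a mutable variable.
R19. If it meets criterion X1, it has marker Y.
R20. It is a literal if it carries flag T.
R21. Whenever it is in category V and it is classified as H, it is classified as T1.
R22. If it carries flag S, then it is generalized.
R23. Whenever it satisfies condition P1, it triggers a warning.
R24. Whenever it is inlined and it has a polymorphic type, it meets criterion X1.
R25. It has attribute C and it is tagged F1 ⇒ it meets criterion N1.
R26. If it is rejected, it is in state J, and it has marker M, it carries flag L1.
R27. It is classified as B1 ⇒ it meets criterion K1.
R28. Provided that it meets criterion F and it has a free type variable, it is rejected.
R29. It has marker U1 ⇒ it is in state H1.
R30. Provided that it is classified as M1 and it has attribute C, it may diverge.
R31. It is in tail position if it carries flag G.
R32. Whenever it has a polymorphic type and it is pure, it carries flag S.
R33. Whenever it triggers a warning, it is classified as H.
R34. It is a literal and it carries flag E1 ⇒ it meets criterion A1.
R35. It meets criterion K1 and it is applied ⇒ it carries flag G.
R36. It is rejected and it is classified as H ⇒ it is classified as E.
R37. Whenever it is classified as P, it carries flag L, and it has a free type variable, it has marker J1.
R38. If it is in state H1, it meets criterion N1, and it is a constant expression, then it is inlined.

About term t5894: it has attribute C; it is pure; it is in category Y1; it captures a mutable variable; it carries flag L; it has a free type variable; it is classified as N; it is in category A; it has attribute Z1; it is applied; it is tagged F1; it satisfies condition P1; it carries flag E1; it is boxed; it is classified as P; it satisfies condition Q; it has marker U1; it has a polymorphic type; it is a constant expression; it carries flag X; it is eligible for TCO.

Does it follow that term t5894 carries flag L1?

By R5 (it has attribute Z1, it has a free type variable): it is classified as T1.
By R7 (it has a free type variable, it is classified as N): it carries flag T.
By R11 (it is classified as T1): it carries flag Q1.
By R15 (it carries flag X): it is classified as M1.
By R18 (it is boxed, it captures a mutable variable): it meets criterion D.
By R20 (it carries flag T): it is a literal.
By R23 (it satisfies condition P1): it triggers a warning.
By R25 (it has attribute C, it is tagged F1): it meets criterion N1.
By R29 (it has marker U1): it is in state H1.
By R30 (it is classified as M1, it has attribute C): it may diverge.
By R32 (it has a polymorphic type, it is pure): it carries flag S.
By R33 (it triggers a warning): it is classified as H.
By R34 (it is a literal, it carries flag E1): it meets criterion A1.
By R37 (it is classified as P, it carries flag L, it has a free type variable): it has marker J1.
By R38 (it is in state H1, it meets criterion N1, it is a constant expression): it is inlined.
By R1 (it may diverge): it is tagged K.
By R2 (it has marker J1): it is classified as B1.
By R9 (it carries flag S, it is a constant expression): it has attribute U.
By R12 (it is classified as H, it is tagged F1): it is tagged B.
By R14 (it meets criterion D): it is dead code.
By R17 (it meets criterion A1, it is dead code): it satisfies condition W1.
By R24 (it is inlined, it has a polymorphic type): it meets criterion X1.
By R27 (it is classified as B1): it meets criterion K1.
By R35 (it meets criterion K1, it is applied): it carries flag G.
By R6 (it is tagged K, it is tagged B, it carries flag Q1): it is in state J.
By R19 (it meets criterion X1): it has marker Y.
By R31 (it carries flag G): it is in tail position.
By R4 (it satisfies condition W1, it has marker Y): it is a lambda.
By R13 (it is in tail position): it meets criterion F.
By R16 (it is a lambda, it has a polymorphic type): it is in state W.
By R28 (it meets criterion F, it has a free type variable): it is rejected.
By R10 (it is in state W, it has attribute U): it has marker M.
By R26 (it is rejected, it is in state J, it has marker M): it carries flag L1.

Yes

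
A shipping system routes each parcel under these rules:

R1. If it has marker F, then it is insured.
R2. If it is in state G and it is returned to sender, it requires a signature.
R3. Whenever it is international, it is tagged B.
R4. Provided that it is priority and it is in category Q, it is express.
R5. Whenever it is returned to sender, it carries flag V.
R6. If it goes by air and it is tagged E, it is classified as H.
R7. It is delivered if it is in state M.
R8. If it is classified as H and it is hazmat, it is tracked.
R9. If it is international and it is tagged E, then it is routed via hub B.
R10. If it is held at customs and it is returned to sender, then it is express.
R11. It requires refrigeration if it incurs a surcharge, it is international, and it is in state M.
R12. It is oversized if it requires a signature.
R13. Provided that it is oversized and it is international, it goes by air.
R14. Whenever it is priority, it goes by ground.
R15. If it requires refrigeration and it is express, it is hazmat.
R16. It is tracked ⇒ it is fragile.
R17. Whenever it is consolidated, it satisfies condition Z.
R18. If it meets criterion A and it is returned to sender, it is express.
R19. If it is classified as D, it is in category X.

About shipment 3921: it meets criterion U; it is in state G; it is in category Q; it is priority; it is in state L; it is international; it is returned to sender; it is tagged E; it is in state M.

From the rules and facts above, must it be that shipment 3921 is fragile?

No

Forward chaining from the given facts derives: requires a signature, is tagged B, is express, carries flag V, is delivered, is routed via hub B, is oversized, goes by air, goes by ground, is classified as H.
The only rule concluding "it is fragile" is R16, which needs "it is tracked"; that is never established.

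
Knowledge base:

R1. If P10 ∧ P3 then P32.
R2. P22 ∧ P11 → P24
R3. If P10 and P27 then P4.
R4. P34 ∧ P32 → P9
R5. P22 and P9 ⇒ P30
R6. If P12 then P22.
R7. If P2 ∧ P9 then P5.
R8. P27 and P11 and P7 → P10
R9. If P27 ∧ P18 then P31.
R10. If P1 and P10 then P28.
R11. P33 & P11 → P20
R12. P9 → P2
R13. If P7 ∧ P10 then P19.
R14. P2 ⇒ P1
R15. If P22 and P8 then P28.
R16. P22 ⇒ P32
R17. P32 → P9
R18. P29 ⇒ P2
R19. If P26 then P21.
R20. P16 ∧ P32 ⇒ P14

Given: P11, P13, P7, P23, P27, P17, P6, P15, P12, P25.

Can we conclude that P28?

Yes

P22  (by R6: P12)
P10  (by R8: P27, P11, P7)
P32  (by R16: P22)
P9  (by R17: P32)
P2  (by R12: P9)
P1  (by R14: P2)
P28  (by R10: P1, P10)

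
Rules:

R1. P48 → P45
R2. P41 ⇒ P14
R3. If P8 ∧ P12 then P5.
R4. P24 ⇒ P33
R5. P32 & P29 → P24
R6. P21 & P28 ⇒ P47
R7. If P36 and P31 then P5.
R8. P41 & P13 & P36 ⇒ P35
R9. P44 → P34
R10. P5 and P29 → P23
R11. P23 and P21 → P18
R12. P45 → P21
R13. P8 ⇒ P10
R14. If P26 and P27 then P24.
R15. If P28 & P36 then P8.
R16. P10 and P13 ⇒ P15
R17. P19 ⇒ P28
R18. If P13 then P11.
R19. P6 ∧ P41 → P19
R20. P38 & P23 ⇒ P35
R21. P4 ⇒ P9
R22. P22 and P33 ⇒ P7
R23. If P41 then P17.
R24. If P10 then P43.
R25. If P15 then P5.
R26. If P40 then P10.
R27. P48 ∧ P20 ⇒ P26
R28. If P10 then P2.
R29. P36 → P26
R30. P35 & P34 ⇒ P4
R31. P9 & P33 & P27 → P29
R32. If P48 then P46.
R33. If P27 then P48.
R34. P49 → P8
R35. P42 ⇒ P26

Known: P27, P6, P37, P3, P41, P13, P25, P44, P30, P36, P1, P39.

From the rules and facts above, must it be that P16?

Forward chaining from the given facts derives: P14, P35, P34, P11, P19, P17, P26, P4, P48, P45, P21, P24, P28, P9, P46, P33, P47, P8, P29, P10, P15, P43, P5, P2, P23, P18.
No rule has P16 as its conclusion, and it is not among the given facts.

No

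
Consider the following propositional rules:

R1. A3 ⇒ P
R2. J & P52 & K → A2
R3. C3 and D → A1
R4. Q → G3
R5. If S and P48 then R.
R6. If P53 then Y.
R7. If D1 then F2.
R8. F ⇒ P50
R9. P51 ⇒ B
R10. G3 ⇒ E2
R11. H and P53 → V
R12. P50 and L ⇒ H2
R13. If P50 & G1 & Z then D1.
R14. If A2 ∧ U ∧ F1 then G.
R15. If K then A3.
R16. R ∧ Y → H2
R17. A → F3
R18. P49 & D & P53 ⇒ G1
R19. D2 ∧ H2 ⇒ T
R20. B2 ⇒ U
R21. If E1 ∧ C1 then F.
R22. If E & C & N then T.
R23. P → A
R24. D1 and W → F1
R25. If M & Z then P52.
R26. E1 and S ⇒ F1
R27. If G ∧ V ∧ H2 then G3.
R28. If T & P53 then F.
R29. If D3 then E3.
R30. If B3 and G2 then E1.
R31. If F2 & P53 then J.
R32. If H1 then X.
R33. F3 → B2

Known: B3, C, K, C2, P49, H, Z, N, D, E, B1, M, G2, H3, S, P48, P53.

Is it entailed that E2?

Yes

R  (by R5: S, P48)
Y  (by R6: P53)
V  (by R11: H, P53)
A3  (by R15: K)
H2  (by R16: R, Y)
G1  (by R18: P49, D, P53)
T  (by R22: E, C, N)
P52  (by R25: M, Z)
F  (by R28: T, P53)
E1  (by R30: B3, G2)
P  (by R1: A3)
P50  (by R8: F)
D1  (by R13: P50, G1, Z)
A  (by R23: P)
F1  (by R26: E1, S)
F2  (by R7: D1)
F3  (by R17: A)
J  (by R31: F2, P53)
B2  (by R33: F3)
A2  (by R2: J, P52, K)
U  (by R20: B2)
G  (by R14: A2, U, F1)
G3  (by R27: G, V, H2)
E2  (by R10: G3)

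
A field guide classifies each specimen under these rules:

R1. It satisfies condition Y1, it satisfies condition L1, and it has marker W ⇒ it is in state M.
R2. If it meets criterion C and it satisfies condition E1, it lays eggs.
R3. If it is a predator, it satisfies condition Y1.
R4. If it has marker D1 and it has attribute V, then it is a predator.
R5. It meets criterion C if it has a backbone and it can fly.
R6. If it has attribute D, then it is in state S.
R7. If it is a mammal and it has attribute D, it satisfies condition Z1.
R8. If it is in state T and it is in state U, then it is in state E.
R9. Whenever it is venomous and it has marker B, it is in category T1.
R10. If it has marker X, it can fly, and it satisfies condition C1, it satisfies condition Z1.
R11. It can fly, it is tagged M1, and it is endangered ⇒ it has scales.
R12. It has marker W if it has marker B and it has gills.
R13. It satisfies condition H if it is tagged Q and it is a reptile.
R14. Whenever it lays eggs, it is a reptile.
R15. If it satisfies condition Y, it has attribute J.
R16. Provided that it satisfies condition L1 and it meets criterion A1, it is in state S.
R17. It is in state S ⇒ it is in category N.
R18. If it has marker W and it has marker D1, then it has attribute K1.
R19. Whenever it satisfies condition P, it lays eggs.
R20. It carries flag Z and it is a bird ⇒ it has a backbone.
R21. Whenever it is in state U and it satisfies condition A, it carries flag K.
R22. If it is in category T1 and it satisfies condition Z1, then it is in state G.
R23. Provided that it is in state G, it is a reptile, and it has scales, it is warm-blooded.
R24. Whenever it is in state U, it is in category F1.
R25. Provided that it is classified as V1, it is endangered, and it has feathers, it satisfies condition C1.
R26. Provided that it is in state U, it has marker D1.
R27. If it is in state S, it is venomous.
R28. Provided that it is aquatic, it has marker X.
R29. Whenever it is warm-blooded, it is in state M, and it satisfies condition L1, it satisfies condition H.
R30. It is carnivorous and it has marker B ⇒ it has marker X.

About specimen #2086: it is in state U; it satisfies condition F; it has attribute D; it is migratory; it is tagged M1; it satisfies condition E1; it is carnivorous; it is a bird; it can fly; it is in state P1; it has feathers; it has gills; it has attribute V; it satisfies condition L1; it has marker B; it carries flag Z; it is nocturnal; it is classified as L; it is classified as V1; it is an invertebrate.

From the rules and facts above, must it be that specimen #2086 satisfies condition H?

No

Forward chaining from the given facts derives: is in state S, has marker W, is in category N, has a backbone, is in category F1, has marker D1, is venomous, has marker X, is a predator, meets criterion C, is in category T1, has attribute K1, lays eggs, satisfies condition Y1, is a reptile, is in state M.
Rules concluding "it satisfies condition H": R13 needs "it is tagged Q"; R29 needs "it is warm-blooded" — none of these are established.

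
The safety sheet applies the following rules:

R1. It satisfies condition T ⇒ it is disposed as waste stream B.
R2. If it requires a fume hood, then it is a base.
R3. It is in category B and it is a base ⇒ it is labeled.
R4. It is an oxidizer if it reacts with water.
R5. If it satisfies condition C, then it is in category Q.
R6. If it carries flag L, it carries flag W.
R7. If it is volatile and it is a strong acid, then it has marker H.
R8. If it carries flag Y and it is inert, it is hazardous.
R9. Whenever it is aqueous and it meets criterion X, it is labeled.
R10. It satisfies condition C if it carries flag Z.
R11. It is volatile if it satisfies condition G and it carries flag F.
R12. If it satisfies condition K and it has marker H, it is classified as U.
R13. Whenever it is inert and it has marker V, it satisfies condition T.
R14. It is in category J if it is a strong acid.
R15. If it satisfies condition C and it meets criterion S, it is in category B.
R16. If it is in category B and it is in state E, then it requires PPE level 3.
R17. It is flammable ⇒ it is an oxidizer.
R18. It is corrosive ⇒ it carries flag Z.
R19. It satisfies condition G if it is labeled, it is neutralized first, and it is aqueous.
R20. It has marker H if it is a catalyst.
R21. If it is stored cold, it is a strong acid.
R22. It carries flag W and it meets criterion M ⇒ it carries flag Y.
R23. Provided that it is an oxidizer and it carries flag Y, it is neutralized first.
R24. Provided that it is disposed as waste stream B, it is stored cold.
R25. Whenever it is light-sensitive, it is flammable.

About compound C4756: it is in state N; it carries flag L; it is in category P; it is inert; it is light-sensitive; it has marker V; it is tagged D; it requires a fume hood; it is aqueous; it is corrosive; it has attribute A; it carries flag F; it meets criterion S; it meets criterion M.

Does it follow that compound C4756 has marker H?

By R2 (it requires a fume hood): it is a base.
By R6 (it carries flag L): it carries flag W.
By R13 (it is inert, it has marker V): it satisfies condition T.
By R18 (it is corrosive): it carries flag Z.
By R22 (it carries flag W, it meets criterion M): it carries flag Y.
By R25 (it is light-sensitive): it is flammable.
By R1 (it satisfies condition T): it is disposed as waste stream B.
By R10 (it carries flag Z): it satisfies condition C.
By R15 (it satisfies condition C, it meets criterion S): it is in category B.
By R17 (it is flammable): it is an oxidizer.
By R23 (it is an oxidizer, it carries flag Y): it is neutralized first.
By R24 (it is disposed as waste stream B): it is stored cold.
By R3 (it is in category B, it is a base): it is labeled.
By R19 (it is labeled, it is neutralized first, it is aqueous): it satisfies condition G.
By R21 (it is stored cold): it is a strong acid.
By R11 (it satisfies condition G, it carries flag F): it is volatile.
By R7 (it is volatile, it is a strong acid): it has marker H.

Yes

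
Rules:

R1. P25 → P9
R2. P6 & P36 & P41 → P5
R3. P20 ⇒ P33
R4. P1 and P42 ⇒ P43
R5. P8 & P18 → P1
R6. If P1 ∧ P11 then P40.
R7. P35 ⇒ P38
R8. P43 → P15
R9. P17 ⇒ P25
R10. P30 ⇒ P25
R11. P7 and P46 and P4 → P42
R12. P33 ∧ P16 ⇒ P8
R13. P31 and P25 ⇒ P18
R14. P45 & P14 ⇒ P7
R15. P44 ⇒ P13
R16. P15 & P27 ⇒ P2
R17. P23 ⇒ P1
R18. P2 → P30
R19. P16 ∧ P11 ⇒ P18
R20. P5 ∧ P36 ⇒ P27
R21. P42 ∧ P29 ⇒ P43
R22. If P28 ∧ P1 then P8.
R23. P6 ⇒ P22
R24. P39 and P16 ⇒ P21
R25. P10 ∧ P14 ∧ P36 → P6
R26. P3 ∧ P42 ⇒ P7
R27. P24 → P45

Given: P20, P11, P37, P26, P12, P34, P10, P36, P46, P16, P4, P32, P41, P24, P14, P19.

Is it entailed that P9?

P33  (by R3: P20)
P8  (by R12: P33, P16)
P18  (by R19: P16, P11)
P6  (by R25: P10, P14, P36)
P45  (by R27: P24)
P5  (by R2: P6, P36, P41)
P1  (by R5: P8, P18)
P7  (by R14: P45, P14)
P27  (by R20: P5, P36)
P42  (by R11: P7, P46, P4)
P43  (by R4: P1, P42)
P15  (by R8: P43)
P2  (by R16: P15, P27)
P30  (by R18: P2)
P25  (by R10: P30)
P9  (by R1: P25)

Yes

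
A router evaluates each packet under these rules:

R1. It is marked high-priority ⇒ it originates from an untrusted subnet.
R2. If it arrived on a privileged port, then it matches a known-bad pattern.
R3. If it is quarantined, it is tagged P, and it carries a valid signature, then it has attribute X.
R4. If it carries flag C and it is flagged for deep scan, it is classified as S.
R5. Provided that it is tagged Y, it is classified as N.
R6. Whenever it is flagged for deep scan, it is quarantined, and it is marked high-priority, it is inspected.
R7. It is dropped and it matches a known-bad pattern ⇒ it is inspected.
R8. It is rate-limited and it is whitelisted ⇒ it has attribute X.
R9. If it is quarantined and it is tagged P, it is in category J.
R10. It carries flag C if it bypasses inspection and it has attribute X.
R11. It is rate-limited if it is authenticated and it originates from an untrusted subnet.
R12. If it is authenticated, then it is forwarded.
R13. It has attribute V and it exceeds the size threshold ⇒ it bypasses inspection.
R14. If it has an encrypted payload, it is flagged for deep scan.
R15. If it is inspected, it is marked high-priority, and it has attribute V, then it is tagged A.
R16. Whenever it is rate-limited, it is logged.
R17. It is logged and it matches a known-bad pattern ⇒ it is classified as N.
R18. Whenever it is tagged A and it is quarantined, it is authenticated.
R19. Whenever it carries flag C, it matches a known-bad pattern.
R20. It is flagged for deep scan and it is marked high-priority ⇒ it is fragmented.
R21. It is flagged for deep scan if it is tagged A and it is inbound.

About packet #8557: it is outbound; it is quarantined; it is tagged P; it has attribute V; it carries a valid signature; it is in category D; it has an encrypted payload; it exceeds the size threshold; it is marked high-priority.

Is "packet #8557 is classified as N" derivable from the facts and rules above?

Yes

By R1 (it is marked high-priority): it originates from an untrusted subnet.
By R3 (it is quarantined, it is tagged P, it carries a valid signature): it has attribute X.
By R13 (it has attribute V, it exceeds the size threshold): it bypasses inspection.
By R14 (it has an encrypted payload): it is flagged for deep scan.
By R6 (it is flagged for deep scan, it is quarantined, it is marked high-priority): it is inspected.
By R10 (it bypasses inspection, it has attribute X): it carries flag C.
By R15 (it is inspected, it is marked high-priority, it has attribute V): it is tagged A.
By R18 (it is tagged A, it is quarantined): it is authenticated.
By R19 (it carries flag C): it matches a known-bad pattern.
By R11 (it is authenticated, it originates from an untrusted subnet): it is rate-limited.
By R16 (it is rate-limited): it is logged.
By R17 (it is logged, it matches a known-bad pattern): it is classified as N.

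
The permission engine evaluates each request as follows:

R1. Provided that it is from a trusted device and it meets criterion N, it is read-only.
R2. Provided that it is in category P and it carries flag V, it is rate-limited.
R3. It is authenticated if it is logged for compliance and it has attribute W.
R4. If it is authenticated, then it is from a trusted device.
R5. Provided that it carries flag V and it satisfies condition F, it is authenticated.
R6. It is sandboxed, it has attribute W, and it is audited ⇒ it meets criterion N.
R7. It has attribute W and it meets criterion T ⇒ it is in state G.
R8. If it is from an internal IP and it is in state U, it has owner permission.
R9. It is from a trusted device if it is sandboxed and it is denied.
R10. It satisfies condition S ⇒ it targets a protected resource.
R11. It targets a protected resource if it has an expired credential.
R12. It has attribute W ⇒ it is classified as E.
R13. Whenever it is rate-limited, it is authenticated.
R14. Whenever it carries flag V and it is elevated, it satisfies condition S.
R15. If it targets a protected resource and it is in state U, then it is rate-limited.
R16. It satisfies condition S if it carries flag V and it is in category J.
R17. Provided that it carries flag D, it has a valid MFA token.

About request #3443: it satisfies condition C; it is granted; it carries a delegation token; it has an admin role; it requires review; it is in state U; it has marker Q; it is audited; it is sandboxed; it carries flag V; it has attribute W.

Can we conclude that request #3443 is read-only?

No

Forward chaining from the given facts derives: meets criterion N, is classified as E.
The only rule concluding "it is read-only" is R1, which needs "it is from a trusted device"; that is never established.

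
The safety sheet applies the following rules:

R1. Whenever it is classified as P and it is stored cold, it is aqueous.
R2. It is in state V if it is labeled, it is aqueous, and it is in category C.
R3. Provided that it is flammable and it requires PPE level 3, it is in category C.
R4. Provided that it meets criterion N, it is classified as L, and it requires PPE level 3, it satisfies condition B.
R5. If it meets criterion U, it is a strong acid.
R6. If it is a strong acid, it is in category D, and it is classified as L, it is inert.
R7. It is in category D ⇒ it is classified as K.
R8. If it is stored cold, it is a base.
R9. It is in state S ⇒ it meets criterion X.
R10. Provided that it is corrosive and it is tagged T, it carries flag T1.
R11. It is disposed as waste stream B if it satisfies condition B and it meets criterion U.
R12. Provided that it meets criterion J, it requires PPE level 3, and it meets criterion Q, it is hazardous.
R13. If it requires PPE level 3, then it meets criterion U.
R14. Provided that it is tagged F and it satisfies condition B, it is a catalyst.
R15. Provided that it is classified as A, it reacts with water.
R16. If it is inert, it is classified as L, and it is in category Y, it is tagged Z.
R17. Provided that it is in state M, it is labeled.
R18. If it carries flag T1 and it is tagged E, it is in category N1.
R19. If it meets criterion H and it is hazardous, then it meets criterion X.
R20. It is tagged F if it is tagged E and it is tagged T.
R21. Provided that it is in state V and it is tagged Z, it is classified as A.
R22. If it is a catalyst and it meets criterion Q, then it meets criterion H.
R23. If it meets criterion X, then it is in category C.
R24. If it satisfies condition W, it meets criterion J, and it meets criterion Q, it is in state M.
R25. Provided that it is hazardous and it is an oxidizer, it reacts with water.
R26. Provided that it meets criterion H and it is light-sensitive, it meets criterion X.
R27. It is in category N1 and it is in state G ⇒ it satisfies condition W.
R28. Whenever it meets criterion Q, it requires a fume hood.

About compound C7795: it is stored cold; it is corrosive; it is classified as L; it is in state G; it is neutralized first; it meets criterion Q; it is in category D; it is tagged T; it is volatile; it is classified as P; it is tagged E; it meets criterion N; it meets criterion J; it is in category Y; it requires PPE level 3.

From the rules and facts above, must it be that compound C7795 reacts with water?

By R1 (it is classified as P, it is stored cold): it is aqueous.
By R4 (it meets criterion N, it is classified as L, it requires PPE level 3): it satisfies condition B.
By R10 (it is corrosive, it is tagged T): it carries flag T1.
By R12 (it meets criterion J, it requires PPE level 3, it meets criterion Q): it is hazardous.
By R13 (it requires PPE level 3): it meets criterion U.
By R18 (it carries flag T1, it is tagged E): it is in category N1.
By R20 (it is tagged E, it is tagged T): it is tagged F.
By R27 (it is in category N1, it is in state G): it satisfies condition W.
By R5 (it meets criterion U): it is a strong acid.
By R6 (it is a strong acid, it is in category D, it is classified as L): it is inert.
By R14 (it is tagged F, it satisfies condition B): it is a catalyst.
By R16 (it is inert, it is classified as L, it is in category Y): it is tagged Z.
By R22 (it is a catalyst, it meets criterion Q): it meets criterion H.
By R24 (it satisfies condition W, it meets criterion J, it meets criterion Q): it is in state M.
By R17 (it is in state M): it is labeled.
By R19 (it meets criterion H, it is hazardous): it meets criterion X.
By R23 (it meets criterion X): it is in category C.
By R2 (it is labeled, it is aqueous, it is in category C): it is in state V.
By R21 (it is in state V, it is tagged Z): it is classified as A.
By R15 (it is classified as A): it reacts with water.

Yes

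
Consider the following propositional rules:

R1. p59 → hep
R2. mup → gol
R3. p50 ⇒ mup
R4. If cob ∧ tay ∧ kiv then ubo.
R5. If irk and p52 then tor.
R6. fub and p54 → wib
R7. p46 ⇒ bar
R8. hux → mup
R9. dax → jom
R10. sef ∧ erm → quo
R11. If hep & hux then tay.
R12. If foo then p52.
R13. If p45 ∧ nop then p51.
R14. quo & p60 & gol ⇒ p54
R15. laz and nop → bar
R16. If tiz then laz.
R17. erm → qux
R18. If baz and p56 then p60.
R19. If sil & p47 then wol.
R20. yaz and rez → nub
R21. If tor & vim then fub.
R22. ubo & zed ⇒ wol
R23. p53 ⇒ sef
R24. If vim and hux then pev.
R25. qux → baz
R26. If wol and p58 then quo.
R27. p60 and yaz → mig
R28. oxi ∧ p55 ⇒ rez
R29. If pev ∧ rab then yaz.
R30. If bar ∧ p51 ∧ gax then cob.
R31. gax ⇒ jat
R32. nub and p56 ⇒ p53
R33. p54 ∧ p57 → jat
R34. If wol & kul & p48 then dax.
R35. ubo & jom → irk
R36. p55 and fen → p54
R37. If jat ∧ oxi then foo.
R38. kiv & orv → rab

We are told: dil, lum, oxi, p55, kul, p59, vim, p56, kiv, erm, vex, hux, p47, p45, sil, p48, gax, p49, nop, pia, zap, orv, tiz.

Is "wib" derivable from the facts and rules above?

hep  (by R1: p59)
mup  (by R8: hux)
tay  (by R11: hep, hux)
p51  (by R13: p45, nop)
laz  (by R16: tiz)
qux  (by R17: erm)
wol  (by R19: sil, p47)
pev  (by R24: vim, hux)
baz  (by R25: qux)
rez  (by R28: oxi, p55)
jat  (by R31: gax)
dax  (by R34: wol, kul, p48)
foo  (by R37: jat, oxi)
rab  (by R38: kiv, orv)
gol  (by R2: mup)
jom  (by R9: dax)
p52  (by R12: foo)
bar  (by R15: laz, nop)
p60  (by R18: baz, p56)
yaz  (by R29: pev, rab)
cob  (by R30: bar, p51, gax)
ubo  (by R4: cob, tay, kiv)
nub  (by R20: yaz, rez)
p53  (by R32: nub, p56)
irk  (by R35: ubo, jom)
tor  (by R5: irk, p52)
fub  (by R21: tor, vim)
sef  (by R23: p53)
quo  (by R10: sef, erm)
p54  (by R14: quo, p60, gol)
wib  (by R6: fub, p54)

Yes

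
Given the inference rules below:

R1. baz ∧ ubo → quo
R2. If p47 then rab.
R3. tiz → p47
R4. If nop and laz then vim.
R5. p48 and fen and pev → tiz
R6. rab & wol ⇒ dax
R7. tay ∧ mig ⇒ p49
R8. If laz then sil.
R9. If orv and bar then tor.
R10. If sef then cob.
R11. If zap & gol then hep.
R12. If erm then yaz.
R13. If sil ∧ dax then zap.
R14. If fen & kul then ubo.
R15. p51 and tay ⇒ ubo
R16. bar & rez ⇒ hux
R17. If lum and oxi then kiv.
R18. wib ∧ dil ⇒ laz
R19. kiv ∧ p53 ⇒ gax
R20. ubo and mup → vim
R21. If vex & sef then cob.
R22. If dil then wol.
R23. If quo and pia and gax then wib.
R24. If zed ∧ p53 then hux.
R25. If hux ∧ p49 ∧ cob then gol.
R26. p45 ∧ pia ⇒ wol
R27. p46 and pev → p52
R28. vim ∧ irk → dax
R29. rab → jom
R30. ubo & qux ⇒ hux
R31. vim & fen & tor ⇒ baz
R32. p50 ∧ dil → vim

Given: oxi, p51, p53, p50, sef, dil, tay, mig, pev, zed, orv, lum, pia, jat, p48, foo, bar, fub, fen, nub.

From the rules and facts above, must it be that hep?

Yes

tiz  (by R5: p48, fen, pev)
p49  (by R7: tay, mig)
tor  (by R9: orv, bar)
cob  (by R10: sef)
ubo  (by R15: p51, tay)
kiv  (by R17: lum, oxi)
gax  (by R19: kiv, p53)
wol  (by R22: dil)
hux  (by R24: zed, p53)
gol  (by R25: hux, p49, cob)
vim  (by R32: p50, dil)
p47  (by R3: tiz)
baz  (by R31: vim, fen, tor)
quo  (by R1: baz, ubo)
rab  (by R2: p47)
dax  (by R6: rab, wol)
wib  (by R23: quo, pia, gax)
laz  (by R18: wib, dil)
sil  (by R8: laz)
zap  (by R13: sil, dax)
hep  (by R11: zap, gol)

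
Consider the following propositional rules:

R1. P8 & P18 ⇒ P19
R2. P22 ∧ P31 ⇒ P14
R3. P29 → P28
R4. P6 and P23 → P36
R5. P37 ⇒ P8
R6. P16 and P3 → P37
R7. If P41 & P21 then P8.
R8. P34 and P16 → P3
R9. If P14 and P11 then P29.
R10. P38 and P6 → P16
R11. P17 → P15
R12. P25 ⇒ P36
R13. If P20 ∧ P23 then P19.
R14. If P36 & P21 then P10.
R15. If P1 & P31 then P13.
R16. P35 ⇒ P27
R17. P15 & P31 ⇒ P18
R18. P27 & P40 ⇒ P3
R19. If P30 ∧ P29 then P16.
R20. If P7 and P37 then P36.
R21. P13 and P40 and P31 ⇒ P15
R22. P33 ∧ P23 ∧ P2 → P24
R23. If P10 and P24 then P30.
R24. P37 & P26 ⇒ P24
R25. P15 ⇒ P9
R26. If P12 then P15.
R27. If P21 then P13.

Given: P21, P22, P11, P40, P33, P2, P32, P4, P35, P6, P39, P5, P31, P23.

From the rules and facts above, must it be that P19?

Yes

P14  (by R2: P22, P31)
P36  (by R4: P6, P23)
P29  (by R9: P14, P11)
P10  (by R14: P36, P21)
P27  (by R16: P35)
P3  (by R18: P27, P40)
P24  (by R22: P33, P23, P2)
P30  (by R23: P10, P24)
P13  (by R27: P21)
P16  (by R19: P30, P29)
P15  (by R21: P13, P40, P31)
P37  (by R6: P16, P3)
P18  (by R17: P15, P31)
P8  (by R5: P37)
P19  (by R1: P8, P18)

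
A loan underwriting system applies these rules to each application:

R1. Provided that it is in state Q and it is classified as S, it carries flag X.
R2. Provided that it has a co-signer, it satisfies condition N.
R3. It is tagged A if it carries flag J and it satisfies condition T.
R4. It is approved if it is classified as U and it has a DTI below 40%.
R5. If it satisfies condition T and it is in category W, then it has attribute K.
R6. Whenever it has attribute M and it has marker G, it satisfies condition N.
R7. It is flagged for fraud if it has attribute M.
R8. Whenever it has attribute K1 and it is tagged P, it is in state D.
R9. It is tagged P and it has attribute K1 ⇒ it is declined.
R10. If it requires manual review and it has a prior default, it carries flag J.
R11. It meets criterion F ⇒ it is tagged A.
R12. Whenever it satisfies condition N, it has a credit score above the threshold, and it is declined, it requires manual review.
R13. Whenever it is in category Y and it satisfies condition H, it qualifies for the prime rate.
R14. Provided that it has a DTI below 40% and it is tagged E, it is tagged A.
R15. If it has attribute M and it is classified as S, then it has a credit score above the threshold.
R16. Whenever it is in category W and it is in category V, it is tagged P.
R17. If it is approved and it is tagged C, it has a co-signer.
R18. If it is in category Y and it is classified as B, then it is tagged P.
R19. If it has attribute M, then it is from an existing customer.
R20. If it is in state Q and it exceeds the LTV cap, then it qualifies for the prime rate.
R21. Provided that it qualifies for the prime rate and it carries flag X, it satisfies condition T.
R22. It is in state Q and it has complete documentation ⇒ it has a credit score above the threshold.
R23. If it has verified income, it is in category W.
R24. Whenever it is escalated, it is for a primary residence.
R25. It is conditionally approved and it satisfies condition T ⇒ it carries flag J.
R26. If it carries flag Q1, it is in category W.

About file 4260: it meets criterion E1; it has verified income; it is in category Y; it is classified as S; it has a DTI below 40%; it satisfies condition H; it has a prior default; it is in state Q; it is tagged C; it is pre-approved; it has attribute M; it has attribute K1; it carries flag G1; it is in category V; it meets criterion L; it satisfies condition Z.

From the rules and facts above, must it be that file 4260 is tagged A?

No

Forward chaining from the given facts derives: carries flag X, is flagged for fraud, qualifies for the prime rate, has a credit score above the threshold, is from an existing customer, satisfies condition T, is in category W, has attribute K, is tagged P, is in state D, is declined.
Rules concluding "it is tagged A": R3 needs "it carries flag J"; R11 needs "it meets criterion F"; R14 needs "it is tagged E" — none of these are established.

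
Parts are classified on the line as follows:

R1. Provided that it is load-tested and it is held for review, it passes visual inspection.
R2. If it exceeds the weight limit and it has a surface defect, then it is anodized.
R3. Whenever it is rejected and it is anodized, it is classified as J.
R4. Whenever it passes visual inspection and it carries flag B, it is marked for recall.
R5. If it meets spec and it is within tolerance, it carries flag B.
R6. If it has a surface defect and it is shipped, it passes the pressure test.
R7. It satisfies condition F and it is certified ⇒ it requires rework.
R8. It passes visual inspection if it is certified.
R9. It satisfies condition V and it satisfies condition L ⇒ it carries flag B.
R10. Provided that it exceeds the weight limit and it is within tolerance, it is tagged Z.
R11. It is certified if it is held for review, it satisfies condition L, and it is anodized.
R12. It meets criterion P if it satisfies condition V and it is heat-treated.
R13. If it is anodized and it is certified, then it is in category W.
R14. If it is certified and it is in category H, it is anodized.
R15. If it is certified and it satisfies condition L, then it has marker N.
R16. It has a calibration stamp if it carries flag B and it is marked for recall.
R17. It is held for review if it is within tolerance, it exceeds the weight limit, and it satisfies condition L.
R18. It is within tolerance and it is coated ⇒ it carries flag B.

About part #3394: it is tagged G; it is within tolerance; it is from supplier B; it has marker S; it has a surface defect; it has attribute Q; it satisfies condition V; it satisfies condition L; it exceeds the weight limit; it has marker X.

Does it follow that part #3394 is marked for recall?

By R2 (it exceeds the weight limit, it has a surface defect): it is anodized.
By R9 (it satisfies condition V, it satisfies condition L): it carries flag B.
By R17 (it is within tolerance, it exceeds the weight limit, it satisfies condition L): it is held for review.
By R11 (it is held for review, it satisfies condition L, it is anodized): it is certified.
By R8 (it is certified): it passes visual inspection.
By R4 (it passes visual inspection, it carries flag B): it is marked for recall.

Yes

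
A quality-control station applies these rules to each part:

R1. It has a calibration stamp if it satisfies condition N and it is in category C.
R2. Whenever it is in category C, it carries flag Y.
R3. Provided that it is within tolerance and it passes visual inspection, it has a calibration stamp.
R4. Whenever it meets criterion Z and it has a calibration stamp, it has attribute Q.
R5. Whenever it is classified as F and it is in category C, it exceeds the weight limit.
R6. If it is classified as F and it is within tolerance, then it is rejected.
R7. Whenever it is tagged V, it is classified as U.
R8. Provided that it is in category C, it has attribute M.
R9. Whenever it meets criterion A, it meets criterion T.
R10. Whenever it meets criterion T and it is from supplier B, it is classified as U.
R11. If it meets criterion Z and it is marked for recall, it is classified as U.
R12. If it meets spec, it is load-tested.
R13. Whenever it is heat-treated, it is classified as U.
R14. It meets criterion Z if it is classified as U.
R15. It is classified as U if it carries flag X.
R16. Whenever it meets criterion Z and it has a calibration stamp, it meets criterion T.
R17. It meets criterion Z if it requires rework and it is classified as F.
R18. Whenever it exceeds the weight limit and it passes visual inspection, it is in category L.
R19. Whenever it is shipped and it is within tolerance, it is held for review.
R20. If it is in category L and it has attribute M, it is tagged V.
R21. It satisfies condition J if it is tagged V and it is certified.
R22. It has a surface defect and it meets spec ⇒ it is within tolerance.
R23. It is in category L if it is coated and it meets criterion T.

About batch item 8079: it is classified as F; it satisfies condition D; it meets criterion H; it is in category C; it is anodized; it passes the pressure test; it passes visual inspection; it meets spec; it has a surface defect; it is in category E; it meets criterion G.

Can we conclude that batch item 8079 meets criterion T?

Yes

By R5 (it is classified as F, it is in category C): it exceeds the weight limit.
By R8 (it is in category C): it has attribute M.
By R18 (it exceeds the weight limit, it passes visual inspection): it is in category L.
By R20 (it is in category L, it has attribute M): it is tagged V.
By R22 (it has a surface defect, it meets spec): it is within tolerance.
By R3 (it is within tolerance, it passes visual inspection): it has a calibration stamp.
By R7 (it is tagged V): it is classified as U.
By R14 (it is classified as U): it meets criterion Z.
By R16 (it meets criterion Z, it has a calibration stamp): it meets criterion T.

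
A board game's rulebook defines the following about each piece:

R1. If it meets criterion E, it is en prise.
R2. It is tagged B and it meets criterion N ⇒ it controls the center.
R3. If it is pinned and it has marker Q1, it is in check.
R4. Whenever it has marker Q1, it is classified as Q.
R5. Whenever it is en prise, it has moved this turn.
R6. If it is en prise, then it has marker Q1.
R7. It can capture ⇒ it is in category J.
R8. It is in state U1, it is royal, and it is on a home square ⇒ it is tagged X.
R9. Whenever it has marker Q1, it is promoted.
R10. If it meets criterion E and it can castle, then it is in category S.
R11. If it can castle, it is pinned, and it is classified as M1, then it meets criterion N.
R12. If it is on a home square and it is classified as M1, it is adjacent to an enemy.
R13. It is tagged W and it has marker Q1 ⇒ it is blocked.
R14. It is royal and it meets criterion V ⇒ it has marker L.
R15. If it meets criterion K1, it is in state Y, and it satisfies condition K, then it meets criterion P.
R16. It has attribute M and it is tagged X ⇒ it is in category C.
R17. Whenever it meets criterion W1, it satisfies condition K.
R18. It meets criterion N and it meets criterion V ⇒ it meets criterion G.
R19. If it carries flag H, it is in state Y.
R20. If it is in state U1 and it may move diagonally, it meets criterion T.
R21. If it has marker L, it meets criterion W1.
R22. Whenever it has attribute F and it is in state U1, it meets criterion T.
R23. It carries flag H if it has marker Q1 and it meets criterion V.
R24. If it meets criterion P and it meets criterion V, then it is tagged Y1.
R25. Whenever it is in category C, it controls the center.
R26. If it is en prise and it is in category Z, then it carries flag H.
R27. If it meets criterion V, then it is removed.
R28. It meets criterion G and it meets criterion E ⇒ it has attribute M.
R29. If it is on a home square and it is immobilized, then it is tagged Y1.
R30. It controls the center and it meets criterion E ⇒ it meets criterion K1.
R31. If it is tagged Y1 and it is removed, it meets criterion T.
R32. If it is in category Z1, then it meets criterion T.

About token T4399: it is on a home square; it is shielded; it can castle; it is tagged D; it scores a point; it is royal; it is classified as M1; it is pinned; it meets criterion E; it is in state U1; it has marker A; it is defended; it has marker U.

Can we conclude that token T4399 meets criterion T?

Forward chaining from the given facts derives: is en prise, has moved this turn, has marker Q1, is tagged X, is promoted, is in category S, meets criterion N, is adjacent to an enemy, is in check, is classified as Q.
Rules concluding "it meets criterion T": R20 needs "it may move diagonally"; R22 needs "it has attribute F"; R31 needs "it is tagged Y1"; R32 needs "it is in category Z1" — none of these are established.

No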